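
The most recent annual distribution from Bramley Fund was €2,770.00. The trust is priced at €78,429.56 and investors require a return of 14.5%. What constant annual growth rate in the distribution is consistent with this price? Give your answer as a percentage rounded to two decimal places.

10.59%

P = D₀(1+g)/(r−g) ⇒ P(r−g) = D₀(1+g) ⇒ g(P+D₀) = P·r − D₀
g = (P·r − D₀)/(P + D₀) = (€78,429.56×0.145 − €2,770.00) / (€78,429.56 + €2,770.00) = 0.105940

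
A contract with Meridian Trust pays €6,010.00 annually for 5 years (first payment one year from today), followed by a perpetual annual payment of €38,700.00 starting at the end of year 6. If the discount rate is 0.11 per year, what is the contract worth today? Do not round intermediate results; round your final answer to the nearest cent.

PV of 5-year annuity: €6,010.00 × [1 − (1+0.11)^−5] / 0.11 = 22212.34108
Perpetuity value at year 5: €38,700.00 / 0.11 = 351818.18182
PV of perpetuity: 351818.18182 / (1+0.11)^5 = 208786.96724
Total PV = 22212.34108 + 208786.96724 = 230999.30831

€230999.31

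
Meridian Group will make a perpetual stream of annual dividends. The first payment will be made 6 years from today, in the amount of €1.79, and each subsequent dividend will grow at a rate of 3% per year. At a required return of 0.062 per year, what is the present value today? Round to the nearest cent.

Value at end of year 5: C₁ / (r − g) = €1.79 / (0.062 − 0.03) = €55.9375
Discount to today: PV = €55.9375 / (1 + 0.062)^5 = €55.9375 / 1.350898 = €41.41

€41.41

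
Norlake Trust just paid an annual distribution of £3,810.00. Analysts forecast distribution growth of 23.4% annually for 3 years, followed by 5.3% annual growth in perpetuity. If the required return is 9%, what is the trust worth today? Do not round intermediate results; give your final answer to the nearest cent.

£172057.00

D_1 = 4701.54000
D_2 = 5801.70036
D_3 = 7159.29824
Terminal value at year 3: TV = D_3×(1+g_2)/(r−g_2) = 7538.74105/0.037 = 203749.75814
P_0 = D_1/(1+r)^1 + D_2/(1+r)^2 + D_3/(1+r)^3 + TV/(1+r)^3
    = 4313.33945 + 4883.17512 + 5528.29183 + 157332.19730 = 172057.00370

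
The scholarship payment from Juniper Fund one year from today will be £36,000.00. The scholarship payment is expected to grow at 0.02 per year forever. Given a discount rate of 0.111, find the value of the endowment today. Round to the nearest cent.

Growing perpetuity: P = D₁ / (r − g) = £36,000.0000 / (0.111 − 0.02) = £395,604.40

£395604.40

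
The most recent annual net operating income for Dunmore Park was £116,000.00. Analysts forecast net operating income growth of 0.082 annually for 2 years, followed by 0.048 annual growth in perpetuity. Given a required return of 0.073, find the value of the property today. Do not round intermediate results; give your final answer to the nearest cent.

£5179563.24

D_1 = 125512.00000
D_2 = 135803.98400
Terminal value at year 2: TV = D_2×(1+g_2)/(r−g_2) = 142322.57523/0.025 = 5692903.00928
P_0 = D_1/(1+r)^1 + D_2/(1+r)^2 + TV/(1+r)^2
    = 116972.97297 + 117954.10695 + 4944636.16332 = 5179563.24324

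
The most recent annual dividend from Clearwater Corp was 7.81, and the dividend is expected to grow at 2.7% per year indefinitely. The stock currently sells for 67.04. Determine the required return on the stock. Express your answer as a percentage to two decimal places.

D₁ = 7.81 × 1.027 = 8.0209
P = D₁/(r − g) ⇒ r = D₁/P + g = 8.0209/67.04 + 0.027 = 0.119643 + 0.027 = 0.146643

14.66%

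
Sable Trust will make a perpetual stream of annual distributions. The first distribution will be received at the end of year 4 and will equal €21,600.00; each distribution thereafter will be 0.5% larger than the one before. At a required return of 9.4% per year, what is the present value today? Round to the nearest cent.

€185358.19

Value at end of year 3: C₁ / (r − g) = €21,600.00 / (0.094 − 0.005) = €242,696.6292
Discount to today: PV = €242,696.6292 / (1 + 0.094)^3 = €242,696.6292 / 1.309339 = €185,358.19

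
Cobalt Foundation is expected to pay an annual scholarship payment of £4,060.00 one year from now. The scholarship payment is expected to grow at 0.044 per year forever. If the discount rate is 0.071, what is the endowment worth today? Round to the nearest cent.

Growing perpetuity: P = D₁ / (r − g) = £4,060.0000 / (0.071 − 0.044) = £150,370.37

£150370.37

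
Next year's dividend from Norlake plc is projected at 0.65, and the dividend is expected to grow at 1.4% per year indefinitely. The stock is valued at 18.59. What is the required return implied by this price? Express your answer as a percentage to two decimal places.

4.90%

P = D₁/(r − g) ⇒ r = D₁/P + g = 0.6500/18.59 + 0.014 = 0.034965 + 0.014 = 0.048965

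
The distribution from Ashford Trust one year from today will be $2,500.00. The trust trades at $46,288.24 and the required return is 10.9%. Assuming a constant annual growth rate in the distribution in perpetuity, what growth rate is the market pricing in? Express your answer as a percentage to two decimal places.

5.50%

P = D₁/(r−g) ⇒ g = r − D₁/P = 0.109 − $2,500.00/$46,288.24 = 0.054991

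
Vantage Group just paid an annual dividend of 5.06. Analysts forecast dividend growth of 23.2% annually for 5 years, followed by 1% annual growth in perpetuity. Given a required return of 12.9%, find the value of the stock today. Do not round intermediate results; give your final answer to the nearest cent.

99.58

D_1 = 6.23392
D_2 = 7.68019
D_3 = 9.46199
D_4 = 11.65718
D_5 = 14.36164
Terminal value at year 5: TV = D_5×(1+g_2)/(r−g_2) = 14.50526/0.119 = 121.89292
P_0 = D_1/(1+r)^1 + D_2/(1+r)^2 + D_3/(1+r)^3 + D_4/(1+r)^4 + D_5/(1+r)^5 + TV/(1+r)^5
    = 5.52163 + 6.02537 + 6.57508 + 7.17493 + 7.82951 + 66.45211 = 99.57862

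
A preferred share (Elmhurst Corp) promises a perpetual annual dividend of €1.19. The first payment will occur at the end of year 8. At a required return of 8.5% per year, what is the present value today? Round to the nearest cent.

Value at end of year 7: C / r = €1.19 / 0.085 = €14.0000
Discount to today: PV = €14.0000 / (1 + 0.085)^7 = €14.0000 / 1.770142 = €7.91

€7.91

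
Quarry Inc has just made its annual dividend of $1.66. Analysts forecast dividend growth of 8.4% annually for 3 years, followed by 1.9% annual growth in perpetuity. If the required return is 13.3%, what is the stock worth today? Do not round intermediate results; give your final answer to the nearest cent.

$17.56

D_1 = 1.79944
D_2 = 1.95059
D_3 = 2.11444
Terminal value at year 3: TV = D_3×(1+g_2)/(r−g_2) = 2.15462/0.114 = 18.90015
P_0 = D_1/(1+r)^1 + D_2/(1+r)^2 + D_3/(1+r)^3 + TV/(1+r)^3
    = 1.58821 + 1.51952 + 1.45381 + 12.99498 = 17.55651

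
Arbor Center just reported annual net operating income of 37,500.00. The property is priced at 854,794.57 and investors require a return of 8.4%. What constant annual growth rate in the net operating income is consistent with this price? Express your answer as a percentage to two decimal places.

3.84%

P = D₀(1+g)/(r−g) ⇒ P(r−g) = D₀(1+g) ⇒ g(P+D₀) = P·r − D₀
g = (P·r − D₀)/(P + D₀) = (854,794.57×0.084 − 37,500.00) / (854,794.57 + 37,500.00) = 0.038443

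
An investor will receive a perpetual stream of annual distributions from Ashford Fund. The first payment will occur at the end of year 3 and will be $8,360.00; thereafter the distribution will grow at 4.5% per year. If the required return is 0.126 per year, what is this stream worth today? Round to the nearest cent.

Value at end of year 2: C₁ / (r − g) = $8,360.00 / (0.126 − 0.045) = $103,209.8765
Discount to today: PV = $103,209.8765 / (1 + 0.126)^2 = $103,209.8765 / 1.267876 = $81,403.76

$81403.76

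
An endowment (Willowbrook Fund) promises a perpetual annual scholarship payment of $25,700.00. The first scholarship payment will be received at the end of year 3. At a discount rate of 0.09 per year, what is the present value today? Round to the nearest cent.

Value at end of year 2: C / r = $25,700.00 / 0.09 = $285,555.5556
Discount to today: PV = $285,555.5556 / (1 + 0.09)^2 = $285,555.5556 / 1.188100 = $240,346.40

$240346.40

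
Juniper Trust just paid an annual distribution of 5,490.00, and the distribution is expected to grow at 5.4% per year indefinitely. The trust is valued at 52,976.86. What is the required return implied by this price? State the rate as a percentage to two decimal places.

D₁ = 5,490.00 × 1.054 = 5,786.4600
P = D₁/(r − g) ⇒ r = D₁/P + g = 5,786.4600/52,976.86 + 0.054 = 0.109226 + 0.054 = 0.163226

16.32%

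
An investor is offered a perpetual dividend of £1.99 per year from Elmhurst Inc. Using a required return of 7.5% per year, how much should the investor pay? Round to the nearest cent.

Level perpetuity: PV = C / r = £1.99 / 0.075 = £26.53

£26.53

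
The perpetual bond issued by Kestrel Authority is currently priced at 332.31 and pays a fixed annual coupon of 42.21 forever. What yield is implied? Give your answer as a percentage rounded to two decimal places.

P = C/r ⇒ r = C/P = 42.21/332.31 = 0.127020

12.70%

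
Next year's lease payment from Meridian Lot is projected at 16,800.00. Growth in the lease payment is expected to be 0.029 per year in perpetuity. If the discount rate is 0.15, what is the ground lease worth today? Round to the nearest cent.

Growing perpetuity: P = D₁ / (r − g) = 16,800.0000 / (0.15 − 0.029) = 138,842.98

138842.98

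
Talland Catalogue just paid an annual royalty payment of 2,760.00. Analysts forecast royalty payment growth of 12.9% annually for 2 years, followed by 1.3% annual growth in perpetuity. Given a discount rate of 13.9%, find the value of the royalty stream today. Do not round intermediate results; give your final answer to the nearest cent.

27249.12

D_1 = 3116.04000
D_2 = 3518.00916
Terminal value at year 2: TV = D_2×(1+g_2)/(r−g_2) = 3563.74328/0.126 = 28283.67682
P_0 = D_1/(1+r)^1 + D_2/(1+r)^2 + TV/(1+r)^2
    = 2735.76822 + 2711.74918 + 21801.60255 = 27249.11995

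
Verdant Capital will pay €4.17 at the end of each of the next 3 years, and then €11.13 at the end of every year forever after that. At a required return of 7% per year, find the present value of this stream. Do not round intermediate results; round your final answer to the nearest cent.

PV of 3-year annuity: €4.17 × [1 − (1+0.07)^−3] / 0.07 = 10.94340
Perpetuity value at year 3: €11.13 / 0.07 = 159.00000
PV of perpetuity: 159.00000 / (1+0.07)^3 = 129.79136
Total PV = 10.94340 + 129.79136 = 140.73476

€140.73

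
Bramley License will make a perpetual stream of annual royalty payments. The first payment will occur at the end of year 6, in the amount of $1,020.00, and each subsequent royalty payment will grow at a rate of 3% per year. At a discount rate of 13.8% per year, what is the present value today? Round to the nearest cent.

$4948.40

Value at end of year 5: C₁ / (r − g) = $1,020.00 / (0.138 − 0.03) = $9,444.4444
Discount to today: PV = $9,444.4444 / (1 + 0.138)^5 = $9,444.4444 / 1.908584 = $4,948.40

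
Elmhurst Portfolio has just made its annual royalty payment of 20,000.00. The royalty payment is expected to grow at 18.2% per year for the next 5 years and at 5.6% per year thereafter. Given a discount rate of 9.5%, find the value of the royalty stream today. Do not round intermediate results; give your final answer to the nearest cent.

920197.18

D_1 = 23640.00000
D_2 = 27942.48000
D_3 = 33028.01136
D_4 = 39039.10943
D_5 = 46144.22734
Terminal value at year 5: TV = D_5×(1+g_2)/(r−g_2) = 48728.30407/0.039 = 1249443.69422
P_0 = D_1/(1+r)^1 + D_2/(1+r)^2 + D_3/(1+r)^3 + D_4/(1+r)^4 + D_5/(1+r)^5 + TV/(1+r)^5
    = 21589.04110 + 23304.33477 + 25155.91206 + 27154.60096 + 29312.08980 + 793681.20078 = 920197.17946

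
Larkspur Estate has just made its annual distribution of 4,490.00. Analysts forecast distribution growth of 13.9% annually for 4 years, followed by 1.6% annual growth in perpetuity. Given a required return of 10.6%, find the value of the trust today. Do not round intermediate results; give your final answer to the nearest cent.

D_1 = 5114.11000
D_2 = 5824.97129
D_3 = 6634.64230
D_4 = 7556.85758
Terminal value at year 4: TV = D_4×(1+g_2)/(r−g_2) = 7677.76730/0.09 = 85308.52556
P_0 = D_1/(1+r)^1 + D_2/(1+r)^2 + D_3/(1+r)^3 + D_4/(1+r)^4 + TV/(1+r)^4
    = 4623.96926 + 4761.93579 + 4904.01887 + 5050.34131 + 57012.74190 = 76353.00713

76353.01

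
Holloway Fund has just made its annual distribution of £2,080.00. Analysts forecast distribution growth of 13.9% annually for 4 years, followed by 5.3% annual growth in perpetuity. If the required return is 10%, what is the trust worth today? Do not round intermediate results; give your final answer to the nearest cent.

D_1 = 2369.12000
D_2 = 2698.42768
D_3 = 3073.50913
D_4 = 3500.72690
Terminal value at year 4: TV = D_4×(1+g_2)/(r−g_2) = 3686.26542/0.047 = 78431.17919
P_0 = D_1/(1+r)^1 + D_2/(1+r)^2 + D_3/(1+r)^3 + D_4/(1+r)^4 + TV/(1+r)^4
    = 2153.74545 + 2230.10552 + 2309.17290 + 2391.04357 + 53569.55070 = 62653.61815

£62653.62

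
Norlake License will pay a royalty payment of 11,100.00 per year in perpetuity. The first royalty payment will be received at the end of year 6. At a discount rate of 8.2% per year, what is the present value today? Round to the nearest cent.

91279.41

Value at end of year 5: C / r = 11,100.00 / 0.082 = 135,365.8537
Discount to today: PV = 135,365.8537 / (1 + 0.082)^5 = 135,365.8537 / 1.482983 = 91,279.41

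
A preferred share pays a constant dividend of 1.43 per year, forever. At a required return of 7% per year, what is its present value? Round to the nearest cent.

Level perpetuity: PV = C / r = 1.43 / 0.07 = 20.43

20.43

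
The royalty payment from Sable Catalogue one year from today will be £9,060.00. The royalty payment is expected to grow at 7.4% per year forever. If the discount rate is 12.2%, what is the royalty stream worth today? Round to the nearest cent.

Growing perpetuity: P = D₁ / (r − g) = £9,060.0000 / (0.122 − 0.074) = £188,750.00

£188750.00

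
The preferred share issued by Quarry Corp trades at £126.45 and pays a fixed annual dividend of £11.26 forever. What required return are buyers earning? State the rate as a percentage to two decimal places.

P = C/r ⇒ r = C/P = £11.26/£126.45 = 0.089047

8.90%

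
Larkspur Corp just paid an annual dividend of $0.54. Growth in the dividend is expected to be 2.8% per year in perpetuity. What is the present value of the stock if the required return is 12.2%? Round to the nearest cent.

$5.91

D₁ = D₀ × (1 + g) = $0.54 × 1.028 = $0.5551
Growing perpetuity: P = D₁ / (r − g) = $0.5551 / (0.122 − 0.028) = $5.91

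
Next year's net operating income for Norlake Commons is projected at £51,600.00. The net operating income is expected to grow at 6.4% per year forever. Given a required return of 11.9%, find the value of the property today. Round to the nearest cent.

£938181.82

Growing perpetuity: P = D₁ / (r − g) = £51,600.0000 / (0.119 − 0.064) = £938,181.82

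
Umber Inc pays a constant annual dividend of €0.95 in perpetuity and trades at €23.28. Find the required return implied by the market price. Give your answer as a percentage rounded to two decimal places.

4.08%

P = C/r ⇒ r = C/P = €0.95/€23.28 = 0.040808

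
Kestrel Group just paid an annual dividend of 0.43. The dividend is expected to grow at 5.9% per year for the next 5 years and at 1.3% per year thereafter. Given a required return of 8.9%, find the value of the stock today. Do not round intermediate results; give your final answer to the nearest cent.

6.96

D_1 = 0.45537
D_2 = 0.48224
D_3 = 0.51069
D_4 = 0.54082
D_5 = 0.57273
Terminal value at year 5: TV = D_5×(1+g_2)/(r−g_2) = 0.58017/0.076 = 7.63386
P_0 = D_1/(1+r)^1 + D_2/(1+r)^2 + D_3/(1+r)^3 + D_4/(1+r)^4 + D_5/(1+r)^5 + TV/(1+r)^5
    = 0.41815 + 0.40663 + 0.39543 + 0.38454 + 0.37395 + 4.98431 = 6.96301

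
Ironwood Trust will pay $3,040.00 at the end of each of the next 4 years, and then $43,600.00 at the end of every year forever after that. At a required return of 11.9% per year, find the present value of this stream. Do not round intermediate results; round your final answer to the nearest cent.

$242931.75

PV of 4-year annuity: $3,040.00 × [1 − (1+0.119)^−4] / 0.119 = 9253.02271
Perpetuity value at year 4: $43,600.00 / 0.119 = 366386.55462
PV of perpetuity: 366386.55462 / (1+0.119)^4 = 233678.72898
Total PV = 9253.02271 + 233678.72898 = 242931.75168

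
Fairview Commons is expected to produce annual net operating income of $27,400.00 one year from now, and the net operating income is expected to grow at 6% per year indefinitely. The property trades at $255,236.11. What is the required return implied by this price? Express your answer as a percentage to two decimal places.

16.74%

P = D₁/(r − g) ⇒ r = D₁/P + g = $27,400.0000/$255,236.11 + 0.06 = 0.107352 + 0.06 = 0.167352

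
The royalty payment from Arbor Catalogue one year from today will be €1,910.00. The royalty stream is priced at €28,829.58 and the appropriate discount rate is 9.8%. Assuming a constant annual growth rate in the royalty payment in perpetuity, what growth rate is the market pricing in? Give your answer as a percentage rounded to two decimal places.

3.17%

P = D₁/(r−g) ⇒ g = r − D₁/P = 0.098 − €1,910.00/€28,829.58 = 0.031749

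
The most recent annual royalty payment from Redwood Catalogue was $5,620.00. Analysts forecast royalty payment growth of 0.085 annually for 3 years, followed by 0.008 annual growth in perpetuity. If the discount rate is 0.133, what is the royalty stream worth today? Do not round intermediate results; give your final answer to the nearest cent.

D_1 = 6097.70000
D_2 = 6616.00450
D_3 = 7178.36488
Terminal value at year 3: TV = D_3×(1+g_2)/(r−g_2) = 7235.79180/0.125 = 57886.33441
P_0 = D_1/(1+r)^1 + D_2/(1+r)^2 + D_3/(1+r)^3 + TV/(1+r)^3
    = 5381.90644 + 5153.89982 + 4935.55278 + 39800.29762 = 55271.65666

$55271.66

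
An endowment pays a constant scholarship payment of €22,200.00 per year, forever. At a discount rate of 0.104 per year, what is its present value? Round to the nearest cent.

Level perpetuity: PV = C / r = €22,200.00 / 0.104 = €213,461.54

€213461.54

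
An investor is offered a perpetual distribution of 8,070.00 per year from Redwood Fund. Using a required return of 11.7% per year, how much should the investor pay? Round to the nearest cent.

Level perpetuity: PV = C / r = 8,070.00 / 0.117 = 68,974.36

68974.36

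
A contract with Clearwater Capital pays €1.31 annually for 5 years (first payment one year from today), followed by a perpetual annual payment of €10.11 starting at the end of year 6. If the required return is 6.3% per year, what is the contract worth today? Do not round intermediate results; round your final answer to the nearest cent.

€123.71

PV of 5-year annuity: €1.31 × [1 − (1+0.063)^−5] / 0.063 = 5.47345
Perpetuity value at year 5: €10.11 / 0.063 = 160.47619
PV of perpetuity: 160.47619 / (1+0.063)^5 = 118.23452
Total PV = 5.47345 + 118.23452 = 123.70797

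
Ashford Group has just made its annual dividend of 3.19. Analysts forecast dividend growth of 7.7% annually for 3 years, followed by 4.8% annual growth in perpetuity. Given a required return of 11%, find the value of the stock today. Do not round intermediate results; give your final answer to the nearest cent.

D_1 = 3.43563
D_2 = 3.70017
D_3 = 3.98509
Terminal value at year 3: TV = D_3×(1+g_2)/(r−g_2) = 4.17637/0.062 = 67.36082
P_0 = D_1/(1+r)^1 + D_2/(1+r)^2 + D_3/(1+r)^3 + TV/(1+r)^3
    = 3.09516 + 3.00314 + 2.91386 + 49.25365 = 58.26582

58.27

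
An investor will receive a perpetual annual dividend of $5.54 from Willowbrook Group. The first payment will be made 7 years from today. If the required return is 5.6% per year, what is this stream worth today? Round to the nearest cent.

Value at end of year 6: C / r = $5.54 / 0.056 = $98.9286
Discount to today: PV = $98.9286 / (1 + 0.056)^6 = $98.9286 / 1.386703 = $71.34

$71.34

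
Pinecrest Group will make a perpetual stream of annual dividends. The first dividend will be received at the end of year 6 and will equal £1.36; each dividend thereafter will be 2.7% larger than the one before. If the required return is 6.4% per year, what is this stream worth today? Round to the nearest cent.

£26.95

Value at end of year 5: C₁ / (r − g) = £1.36 / (0.064 − 0.027) = £36.7568
Discount to today: PV = £36.7568 / (1 + 0.064)^5 = £36.7568 / 1.363666 = £26.95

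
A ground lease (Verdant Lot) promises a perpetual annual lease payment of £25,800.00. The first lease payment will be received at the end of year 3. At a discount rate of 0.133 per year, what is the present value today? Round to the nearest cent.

£151115.23

Value at end of year 2: C / r = £25,800.00 / 0.133 = £193,984.9624
Discount to today: PV = £193,984.9624 / (1 + 0.133)^2 = £193,984.9624 / 1.283689 = £151,115.23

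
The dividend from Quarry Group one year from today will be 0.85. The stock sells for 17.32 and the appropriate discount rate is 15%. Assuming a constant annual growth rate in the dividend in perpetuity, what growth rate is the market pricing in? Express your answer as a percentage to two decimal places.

10.09%

P = D₁/(r−g) ⇒ g = r − D₁/P = 0.15 − 0.85/17.32 = 0.100924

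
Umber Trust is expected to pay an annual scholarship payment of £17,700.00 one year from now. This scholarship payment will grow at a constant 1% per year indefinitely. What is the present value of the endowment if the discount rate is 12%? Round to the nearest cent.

£160909.09

Growing perpetuity: P = D₁ / (r − g) = £17,700.0000 / (0.12 − 0.01) = £160,909.09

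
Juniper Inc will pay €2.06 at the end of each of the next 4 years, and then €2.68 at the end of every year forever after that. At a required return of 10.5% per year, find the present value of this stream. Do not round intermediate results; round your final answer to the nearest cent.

€23.58

PV of 4-year annuity: €2.06 × [1 − (1+0.105)^−4] / 0.105 = 6.45987
Perpetuity value at year 4: €2.68 / 0.105 = 25.52381
PV of perpetuity: 25.52381 / (1+0.105)^4 = 17.11971
Total PV = 6.45987 + 17.11971 = 23.57958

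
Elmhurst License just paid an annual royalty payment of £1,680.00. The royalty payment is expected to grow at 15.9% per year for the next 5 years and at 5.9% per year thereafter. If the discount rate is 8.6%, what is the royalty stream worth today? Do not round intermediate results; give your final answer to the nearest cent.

D_1 = 1947.12000
D_2 = 2256.71208
D_3 = 2615.52930
D_4 = 3031.39846
D_5 = 3513.39081
Terminal value at year 5: TV = D_5×(1+g_2)/(r−g_2) = 3720.68087/0.027 = 137802.99528
P_0 = D_1/(1+r)^1 + D_2/(1+r)^2 + D_3/(1+r)^3 + D_4/(1+r)^4 + D_5/(1+r)^5 + TV/(1+r)^5
    = 1792.92818 + 1913.44729 + 2042.06760 + 2179.33365 + 2325.82661 + 91224.08820 = 101477.69153

£101477.69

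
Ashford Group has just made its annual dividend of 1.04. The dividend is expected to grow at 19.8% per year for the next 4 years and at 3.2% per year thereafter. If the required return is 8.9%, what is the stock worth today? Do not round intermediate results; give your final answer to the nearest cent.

D_1 = 1.24592
D_2 = 1.49261
D_3 = 1.78815
D_4 = 2.14220
Terminal value at year 4: TV = D_4×(1+g_2)/(r−g_2) = 2.21075/0.057 = 38.78515
P_0 = D_1/(1+r)^1 + D_2/(1+r)^2 + D_3/(1+r)^3 + D_4/(1+r)^4 + TV/(1+r)^4
    = 1.14410 + 1.25861 + 1.38459 + 1.52317 + 27.57744 = 32.88790

32.89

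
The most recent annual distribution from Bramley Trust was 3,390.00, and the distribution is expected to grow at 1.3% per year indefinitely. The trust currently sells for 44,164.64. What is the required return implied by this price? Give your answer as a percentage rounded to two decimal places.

D₁ = 3,390.00 × 1.013 = 3,434.0700
P = D₁/(r − g) ⇒ r = D₁/P + g = 3,434.0700/44,164.64 + 0.013 = 0.077756 + 0.013 = 0.090756

9.08%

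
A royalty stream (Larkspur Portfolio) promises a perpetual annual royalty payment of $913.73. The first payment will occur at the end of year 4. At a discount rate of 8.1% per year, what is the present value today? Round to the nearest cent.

$8930.09

Value at end of year 3: C / r = $913.73 / 0.081 = $11,280.6173
Discount to today: PV = $11,280.6173 / (1 + 0.081)^3 = $11,280.6173 / 1.263214 = $8,930.09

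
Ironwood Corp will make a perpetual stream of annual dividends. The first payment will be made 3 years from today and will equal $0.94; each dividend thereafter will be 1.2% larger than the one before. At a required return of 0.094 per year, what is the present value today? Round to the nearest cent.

Value at end of year 2: C₁ / (r − g) = $0.94 / (0.094 − 0.012) = $11.4634
Discount to today: PV = $11.4634 / (1 + 0.094)^2 = $11.4634 / 1.196836 = $9.58

$9.58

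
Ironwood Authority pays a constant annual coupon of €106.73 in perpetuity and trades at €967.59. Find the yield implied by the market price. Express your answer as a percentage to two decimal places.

P = C/r ⇒ r = C/P = €106.73/€967.59 = 0.110305

11.03%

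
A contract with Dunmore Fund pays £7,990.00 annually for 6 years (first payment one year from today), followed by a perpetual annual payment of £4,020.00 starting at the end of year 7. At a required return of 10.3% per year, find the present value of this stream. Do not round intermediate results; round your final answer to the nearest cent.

PV of 6-year annuity: £7,990.00 × [1 − (1+0.103)^−6] / 0.103 = 34494.72150
Perpetuity value at year 6: £4,020.00 / 0.103 = 39029.12621
PV of perpetuity: 39029.12621 / (1+0.103)^6 = 21673.83455
Total PV = 34494.72150 + 21673.83455 = 56168.55604

£56168.56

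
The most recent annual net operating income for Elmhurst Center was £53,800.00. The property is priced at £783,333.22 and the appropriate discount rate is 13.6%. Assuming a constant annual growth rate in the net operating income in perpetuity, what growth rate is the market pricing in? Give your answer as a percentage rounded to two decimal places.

P = D₀(1+g)/(r−g) ⇒ P(r−g) = D₀(1+g) ⇒ g(P+D₀) = P·r − D₀
g = (P·r − D₀)/(P + D₀) = (£783,333.22×0.136 − £53,800.00) / (£783,333.22 + £53,800.00) = 0.062993

6.30%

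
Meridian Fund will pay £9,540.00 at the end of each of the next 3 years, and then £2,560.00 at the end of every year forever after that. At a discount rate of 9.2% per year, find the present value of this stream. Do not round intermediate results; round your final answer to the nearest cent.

PV of 3-year annuity: £9,540.00 × [1 − (1+0.092)^−3] / 0.092 = 24062.73375
Perpetuity value at year 3: £2,560.00 / 0.092 = 27826.08696
PV of perpetuity: 27826.08696 / (1+0.092)^3 = 21369.00117
Total PV = 24062.73375 + 21369.00117 = 45431.73492

£45431.73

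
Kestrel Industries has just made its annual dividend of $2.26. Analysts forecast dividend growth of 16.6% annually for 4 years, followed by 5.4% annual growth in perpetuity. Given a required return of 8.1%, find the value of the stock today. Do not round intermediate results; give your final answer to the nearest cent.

$130.38

D_1 = 2.63516
D_2 = 3.07260
D_3 = 3.58265
D_4 = 4.17737
Terminal value at year 4: TV = D_4×(1+g_2)/(r−g_2) = 4.40294/0.027 = 163.07203
P_0 = D_1/(1+r)^1 + D_2/(1+r)^2 + D_3/(1+r)^3 + D_4/(1+r)^4 + TV/(1+r)^4
    = 2.43771 + 2.62938 + 2.83614 + 3.05914 + 119.41990 = 130.38227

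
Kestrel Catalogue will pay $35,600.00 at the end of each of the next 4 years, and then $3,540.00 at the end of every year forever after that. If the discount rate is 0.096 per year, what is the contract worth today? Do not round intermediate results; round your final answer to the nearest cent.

PV of 4-year annuity: $35,600.00 × [1 − (1+0.096)^−4] / 0.096 = 113831.30653
Perpetuity value at year 4: $3,540.00 / 0.096 = 36875.00000
PV of perpetuity: 36875.00000 / (1+0.096)^4 = 25555.81952
Total PV = 113831.30653 + 25555.81952 = 139387.12605

$139387.13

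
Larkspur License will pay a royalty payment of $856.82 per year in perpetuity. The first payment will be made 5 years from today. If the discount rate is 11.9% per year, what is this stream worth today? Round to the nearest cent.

Value at end of year 4: C / r = $856.82 / 0.119 = $7,200.1681
Discount to today: PV = $7,200.1681 / (1 + 0.119)^4 = $7,200.1681 / 1.567907 = $4,592.22

$4592.22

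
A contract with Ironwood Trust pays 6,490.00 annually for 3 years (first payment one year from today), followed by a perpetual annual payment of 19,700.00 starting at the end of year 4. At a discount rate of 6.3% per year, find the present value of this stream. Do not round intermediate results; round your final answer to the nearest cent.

PV of 3-year annuity: 6,490.00 × [1 − (1+0.063)^−3] / 0.063 = 17252.00619
Perpetuity value at year 3: 19,700.00 / 0.063 = 312698.41270
PV of perpetuity: 312698.41270 / (1+0.063)^3 = 260330.99792
Total PV = 17252.00619 + 260330.99792 = 277583.00411

277583.00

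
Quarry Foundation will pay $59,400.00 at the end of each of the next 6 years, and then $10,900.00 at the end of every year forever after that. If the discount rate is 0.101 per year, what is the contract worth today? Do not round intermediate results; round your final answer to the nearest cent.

PV of 6-year annuity: $59,400.00 × [1 − (1+0.101)^−6] / 0.101 = 257946.11480
Perpetuity value at year 6: $10,900.00 / 0.101 = 107920.79208
PV of perpetuity: 107920.79208 / (1+0.101)^6 = 60587.24576
Total PV = 257946.11480 + 60587.24576 = 318533.36056

$318533.36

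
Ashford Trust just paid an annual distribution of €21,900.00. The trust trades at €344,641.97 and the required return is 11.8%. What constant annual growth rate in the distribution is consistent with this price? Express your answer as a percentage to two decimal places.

P = D₀(1+g)/(r−g) ⇒ P(r−g) = D₀(1+g) ⇒ g(P+D₀) = P·r − D₀
g = (P·r − D₀)/(P + D₀) = (€344,641.97×0.118 − €21,900.00) / (€344,641.97 + €21,900.00) = 0.051202

5.12%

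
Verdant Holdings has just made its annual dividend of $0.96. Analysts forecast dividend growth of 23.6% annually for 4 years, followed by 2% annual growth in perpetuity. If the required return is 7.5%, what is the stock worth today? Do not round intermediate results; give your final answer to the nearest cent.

D_1 = 1.18656
D_2 = 1.46659
D_3 = 1.81270
D_4 = 2.24050
Terminal value at year 4: TV = D_4×(1+g_2)/(r−g_2) = 2.28531/0.055 = 41.55111
P_0 = D_1/(1+r)^1 + D_2/(1+r)^2 + D_3/(1+r)^3 + D_4/(1+r)^4 + TV/(1+r)^4
    = 1.10378 + 1.26909 + 1.45915 + 1.67769 + 31.11349 = 36.62320

$36.62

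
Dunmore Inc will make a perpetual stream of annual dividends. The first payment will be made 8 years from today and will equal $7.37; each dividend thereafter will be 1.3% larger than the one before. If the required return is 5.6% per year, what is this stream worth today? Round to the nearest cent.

Value at end of year 7: C₁ / (r − g) = $7.37 / (0.056 − 0.013) = $171.3953
Discount to today: PV = $171.3953 / (1 + 0.056)^7 = $171.3953 / 1.464359 = $117.04

$117.04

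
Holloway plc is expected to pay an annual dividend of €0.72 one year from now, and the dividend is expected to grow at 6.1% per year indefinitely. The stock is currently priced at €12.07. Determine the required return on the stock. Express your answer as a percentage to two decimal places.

P = D₁/(r − g) ⇒ r = D₁/P + g = €0.7200/€12.07 + 0.061 = 0.059652 + 0.061 = 0.120652

12.07%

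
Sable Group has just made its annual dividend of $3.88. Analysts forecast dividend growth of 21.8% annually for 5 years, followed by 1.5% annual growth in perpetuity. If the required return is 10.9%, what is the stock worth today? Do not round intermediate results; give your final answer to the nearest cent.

D_1 = 4.72584
D_2 = 5.75607
D_3 = 7.01090
D_4 = 8.53927
D_5 = 10.40083
Terminal value at year 5: TV = D_5×(1+g_2)/(r−g_2) = 10.55685/0.094 = 112.30688
P_0 = D_1/(1+r)^1 + D_2/(1+r)^2 + D_3/(1+r)^3 + D_4/(1+r)^4 + D_5/(1+r)^5 + TV/(1+r)^5
    = 4.26135 + 4.68019 + 5.14019 + 5.64540 + 6.20027 + 66.94970 = 92.87709

$92.88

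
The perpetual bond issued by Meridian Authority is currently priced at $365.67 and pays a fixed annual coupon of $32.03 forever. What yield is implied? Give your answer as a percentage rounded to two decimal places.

P = C/r ⇒ r = C/P = $32.03/$365.67 = 0.087593

8.76%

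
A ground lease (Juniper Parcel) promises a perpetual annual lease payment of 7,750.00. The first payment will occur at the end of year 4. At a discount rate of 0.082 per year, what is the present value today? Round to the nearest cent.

Value at end of year 3: C / r = 7,750.00 / 0.082 = 94,512.1951
Discount to today: PV = 94,512.1951 / (1 + 0.082)^3 = 94,512.1951 / 1.266723 = 74,611.55

74611.55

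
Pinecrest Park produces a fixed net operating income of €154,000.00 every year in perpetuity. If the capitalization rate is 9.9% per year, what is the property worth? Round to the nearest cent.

Level perpetuity: PV = C / r = €154,000.00 / 0.099 = €1,555,555.56

€1555555.56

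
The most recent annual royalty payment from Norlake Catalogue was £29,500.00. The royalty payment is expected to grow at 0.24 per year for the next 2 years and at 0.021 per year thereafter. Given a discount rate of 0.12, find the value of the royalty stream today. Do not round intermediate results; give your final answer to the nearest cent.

£441744.41

D_1 = 36580.00000
D_2 = 45359.20000
Terminal value at year 2: TV = D_2×(1+g_2)/(r−g_2) = 46311.74320/0.099 = 467795.38586
P_0 = D_1/(1+r)^1 + D_2/(1+r)^2 + TV/(1+r)^2
    = 32660.71429 + 36160.07653 + 372923.61755 = 441744.40837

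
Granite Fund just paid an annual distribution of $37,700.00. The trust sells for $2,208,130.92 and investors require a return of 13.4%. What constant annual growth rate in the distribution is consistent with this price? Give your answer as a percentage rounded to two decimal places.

P = D₀(1+g)/(r−g) ⇒ P(r−g) = D₀(1+g) ⇒ g(P+D₀) = P·r − D₀
g = (P·r − D₀)/(P + D₀) = ($2,208,130.92×0.134 − $37,700.00) / ($2,208,130.92 + $37,700.00) = 0.114964

11.50%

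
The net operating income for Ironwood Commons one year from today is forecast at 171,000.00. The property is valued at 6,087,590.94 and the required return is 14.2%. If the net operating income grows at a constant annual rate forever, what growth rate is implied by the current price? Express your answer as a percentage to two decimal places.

P = D₁/(r−g) ⇒ g = r − D₁/P = 0.142 − 171,000.00/6,087,590.94 = 0.113910

11.39%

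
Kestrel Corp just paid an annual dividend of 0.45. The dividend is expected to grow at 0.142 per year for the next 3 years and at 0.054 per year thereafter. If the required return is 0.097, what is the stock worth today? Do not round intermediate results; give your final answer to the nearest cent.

D_1 = 0.51390
D_2 = 0.58687
D_3 = 0.67021
Terminal value at year 3: TV = D_3×(1+g_2)/(r−g_2) = 0.70640/0.043 = 16.42794
P_0 = D_1/(1+r)^1 + D_2/(1+r)^2 + D_3/(1+r)^3 + TV/(1+r)^3
    = 0.46846 + 0.48768 + 0.50768 + 12.44409 = 13.90791

13.91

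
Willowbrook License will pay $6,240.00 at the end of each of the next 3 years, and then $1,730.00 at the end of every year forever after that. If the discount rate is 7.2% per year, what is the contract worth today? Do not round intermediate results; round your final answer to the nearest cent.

$35820.33

PV of 3-year annuity: $6,240.00 × [1 − (1+0.072)^−3] / 0.072 = 16316.07778
Perpetuity value at year 3: $1,730.00 / 0.072 = 24027.77778
PV of perpetuity: 24027.77778 / (1+0.072)^3 = 19504.24980
Total PV = 16316.07778 + 19504.24980 = 35820.32758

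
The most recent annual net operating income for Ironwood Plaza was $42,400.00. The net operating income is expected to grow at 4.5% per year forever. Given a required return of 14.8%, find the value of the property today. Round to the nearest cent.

$430174.76

D₁ = D₀ × (1 + g) = $42,400.00 × 1.045 = $44,308.0000
Growing perpetuity: P = D₁ / (r − g) = $44,308.0000 / (0.148 − 0.045) = $430,174.76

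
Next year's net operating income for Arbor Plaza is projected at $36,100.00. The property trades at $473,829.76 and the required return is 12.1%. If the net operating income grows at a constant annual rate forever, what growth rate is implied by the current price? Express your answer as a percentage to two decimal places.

P = D₁/(r−g) ⇒ g = r − D₁/P = 0.121 − $36,100.00/$473,829.76 = 0.044812

4.48%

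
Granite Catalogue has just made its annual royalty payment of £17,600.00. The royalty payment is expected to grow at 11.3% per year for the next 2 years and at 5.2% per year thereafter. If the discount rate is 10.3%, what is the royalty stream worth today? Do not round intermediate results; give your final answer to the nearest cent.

£405335.95

D_1 = 19588.80000
D_2 = 21802.33440
Terminal value at year 2: TV = D_2×(1+g_2)/(r−g_2) = 22936.05579/0.051 = 449726.58409
P_0 = D_1/(1+r)^1 + D_2/(1+r)^2 + TV/(1+r)^2
    = 17759.56482 + 17920.57629 + 369655.80897 = 405335.95008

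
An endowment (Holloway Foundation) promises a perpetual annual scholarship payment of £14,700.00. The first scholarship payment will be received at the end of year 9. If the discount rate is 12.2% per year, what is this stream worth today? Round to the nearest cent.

£47974.96

Value at end of year 8: C / r = £14,700.00 / 0.122 = £120,491.8033
Discount to today: PV = £120,491.8033 / (1 + 0.122)^8 = £120,491.8033 / 2.511556 = £47,974.96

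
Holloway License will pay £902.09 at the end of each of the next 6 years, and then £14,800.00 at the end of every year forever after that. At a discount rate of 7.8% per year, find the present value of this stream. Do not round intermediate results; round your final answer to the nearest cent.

£125103.54

PV of 6-year annuity: £902.09 × [1 − (1+0.078)^−6] / 0.078 = 4195.67704
Perpetuity value at year 6: £14,800.00 / 0.078 = 189743.58974
PV of perpetuity: 189743.58974 / (1+0.078)^6 = 120907.86365
Total PV = 4195.67704 + 120907.86365 = 125103.54069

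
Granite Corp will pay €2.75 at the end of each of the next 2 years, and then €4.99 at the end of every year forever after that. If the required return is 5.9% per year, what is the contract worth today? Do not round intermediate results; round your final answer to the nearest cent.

€80.46

PV of 2-year annuity: €2.75 × [1 − (1+0.059)^−2] / 0.059 = 5.04890
Perpetuity value at year 2: €4.99 / 0.059 = 84.57627
PV of perpetuity: 84.57627 / (1+0.059)^2 = 75.41481
Total PV = 5.04890 + 75.41481 = 80.46371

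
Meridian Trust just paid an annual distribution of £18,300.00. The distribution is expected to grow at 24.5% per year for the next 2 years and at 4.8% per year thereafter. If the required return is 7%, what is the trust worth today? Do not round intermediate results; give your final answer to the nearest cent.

D_1 = 22783.50000
D_2 = 28365.45750
Terminal value at year 2: TV = D_2×(1+g_2)/(r−g_2) = 29726.99946/0.022 = 1351227.24818
P_0 = D_1/(1+r)^1 + D_2/(1+r)^2 + TV/(1+r)^2
    = 21292.99065 + 24775.48913 + 1180214.20926 = 1226282.68904

£1226282.69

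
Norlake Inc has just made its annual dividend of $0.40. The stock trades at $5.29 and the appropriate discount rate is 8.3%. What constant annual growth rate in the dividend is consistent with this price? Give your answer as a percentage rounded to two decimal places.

P = D₀(1+g)/(r−g) ⇒ P(r−g) = D₀(1+g) ⇒ g(P+D₀) = P·r − D₀
g = (P·r − D₀)/(P + D₀) = ($5.29×0.083 − $0.40) / ($5.29 + $0.40) = 0.006866

0.69%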